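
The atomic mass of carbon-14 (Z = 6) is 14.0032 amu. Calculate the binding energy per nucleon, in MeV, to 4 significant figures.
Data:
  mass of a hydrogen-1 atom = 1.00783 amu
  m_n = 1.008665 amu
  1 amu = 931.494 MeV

Z = 6, so N = A − Z = 14 − 6 = 8.
Mass of separated nucleons = 6(1.00783) + 8(1.008665) = 6.04698 + 8.069320 = 14.116300 amu
Δm = 14.116300 − 14.0032 = 0.113100 amu
E_B = 0.113100 × 931.494 = 105.352 MeV
Per nucleon: 105.352 / 14 = 7.525 MeV

7.525 MeV/nucleon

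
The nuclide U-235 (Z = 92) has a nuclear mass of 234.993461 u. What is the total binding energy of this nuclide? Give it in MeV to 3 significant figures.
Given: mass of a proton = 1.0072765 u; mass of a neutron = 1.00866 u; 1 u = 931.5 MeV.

Z = 92, so N = A − Z = 235 − 92 = 143.
Mass of separated nucleons = 92(1.0072765) + 143(1.00866) = 92.6694380 + 144.23838 = 236.9078180 u
The mass defect is 236.9078180 − 234.993461 = 1.9143570 u.
E_B = 1.9143570 × 931.5 = 1783.22 MeV

1780 MeV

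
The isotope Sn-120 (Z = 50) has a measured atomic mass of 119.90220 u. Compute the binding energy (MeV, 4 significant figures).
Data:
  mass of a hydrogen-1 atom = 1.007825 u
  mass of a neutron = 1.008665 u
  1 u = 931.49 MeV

Σm = 50·m(¹H) + 70·m_n = 50.391250 + 70.606550 = 120.997800 u
Δm = 120.997800 − 119.90220 = 1.095600 u
E_B = 1.095600 × 931.49 = 1020.54 MeV

1021 MeV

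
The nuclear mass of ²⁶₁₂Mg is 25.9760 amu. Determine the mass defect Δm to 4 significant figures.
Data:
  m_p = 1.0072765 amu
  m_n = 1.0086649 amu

0.2326 amu

With 12 protons and 14 neutrons (A = 26):
Mass of separated nucleons = 12(1.0072765) + 14(1.0086649) = 12.0873180 + 14.1213086 = 26.2086266 amu
Mass defect Δm = 26.2086266 − 25.9760 = 0.2326266 amu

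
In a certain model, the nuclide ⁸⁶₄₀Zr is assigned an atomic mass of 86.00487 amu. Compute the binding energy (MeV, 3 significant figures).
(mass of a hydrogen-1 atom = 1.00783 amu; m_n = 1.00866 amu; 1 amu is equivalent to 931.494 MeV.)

With 40 protons and 46 neutrons (A = 86):
Σm = 40·m(¹H) + 46·m_n = 40.31320 + 46.39836 = 86.71156 amu
Δm = 86.71156 − 86.00487 = 0.70669 amu
Converting to energy: 0.70669 amu × 931.494 MeV/amu = 658.277 MeV

658 MeV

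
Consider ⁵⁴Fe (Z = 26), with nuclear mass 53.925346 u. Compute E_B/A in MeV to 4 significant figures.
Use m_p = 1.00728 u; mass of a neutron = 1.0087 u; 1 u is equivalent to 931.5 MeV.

Mass of separated nucleons = 26(1.00728) + 28(1.0087) = 26.18928 + 28.2436 = 54.43288 u
The mass defect is 54.43288 − 53.925346 = 0.507534 u.
E_B = 0.507534 × 931.5 = 472.768 MeV
BE/A = 472.768 MeV / 54 = 8.755 MeV/nucleon

8.755 MeV/nucleon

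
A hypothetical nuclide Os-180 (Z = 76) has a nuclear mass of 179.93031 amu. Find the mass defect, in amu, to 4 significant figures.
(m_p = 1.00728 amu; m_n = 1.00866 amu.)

Z = 76, so N = A − Z = 180 − 76 = 104.
Mass of separated nucleons = 76(1.00728) + 104(1.00866) = 76.55328 + 104.90064 = 181.45392 amu
Mass defect Δm = 181.45392 − 179.93031 = 1.52361 amu

1.524 amu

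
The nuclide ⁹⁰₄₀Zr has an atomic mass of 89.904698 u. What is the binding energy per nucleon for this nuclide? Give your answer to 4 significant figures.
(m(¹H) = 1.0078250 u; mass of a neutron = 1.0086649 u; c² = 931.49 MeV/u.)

8.710 MeV/nucleon

Σm = 40·m(¹H) + 50·m_n = 40.3130000 + 50.4332450 = 90.7462450 u
Δm = 90.7462450 − 89.904698 = 0.8415470 u
E_B = 0.8415470 × 931.49 = 783.893 MeV
Dividing by A = 90 gives 8.710 MeV per nucleon.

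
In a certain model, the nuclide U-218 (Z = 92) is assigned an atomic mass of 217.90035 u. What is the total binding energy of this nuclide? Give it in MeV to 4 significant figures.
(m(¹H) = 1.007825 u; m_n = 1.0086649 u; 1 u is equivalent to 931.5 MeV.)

The nucleus contains 92 protons and 218 − 92 = 126 neutrons.
Mass of separated nucleons = 92(1.007825) + 126(1.0086649) = 92.719900 + 127.0917774 = 219.8116774 u
The mass defect is 219.8116774 − 217.90035 = 1.9113274 u.
Binding energy = Δm·c² = 1.9113274 × 931.5 MeV/u = 1780.40 MeV

1780 MeV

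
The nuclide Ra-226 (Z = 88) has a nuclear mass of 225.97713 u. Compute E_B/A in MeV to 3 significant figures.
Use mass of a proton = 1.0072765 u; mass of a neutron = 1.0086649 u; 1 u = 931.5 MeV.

7.66 MeV/nucleon

Σm = 88·m_p + 138·m_n = 88.6403320 + 139.1957562 = 227.8360882 u
Δm = 227.8360882 − 225.97713 = 1.8589582 u
Binding energy = Δm·c² = 1.8589582 × 931.5 MeV/u = 1731.62 MeV
Per nucleon: 1731.62 / 226 = 7.662 MeV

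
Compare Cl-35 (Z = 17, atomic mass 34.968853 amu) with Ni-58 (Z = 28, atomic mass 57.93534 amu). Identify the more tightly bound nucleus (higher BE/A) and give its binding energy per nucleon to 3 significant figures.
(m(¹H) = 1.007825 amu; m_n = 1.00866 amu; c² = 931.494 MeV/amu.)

Cl-35: Σm = 17(1.007825) + 18(1.00866) = 35.288905 amu; Δm = 0.320052 amu; E_B = 298.13 MeV; E_B/A = 8.518 MeV
Ni-58: Σm = 28(1.007825) + 30(1.00866) = 58.478900 amu; Δm = 0.543560 amu; E_B = 506.32 MeV; E_B/A = 8.730 MeV
Ni-58 has the higher binding energy per nucleon, so it is the more tightly bound nucleus.

Ni-58; 8.73 MeV/nucleon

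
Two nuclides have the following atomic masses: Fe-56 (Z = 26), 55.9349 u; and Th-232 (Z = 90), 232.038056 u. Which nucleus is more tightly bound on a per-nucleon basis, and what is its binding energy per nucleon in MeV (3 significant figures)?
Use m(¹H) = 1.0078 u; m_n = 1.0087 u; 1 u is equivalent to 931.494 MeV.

Fe-56: Σm = 26(1.0078) + 30(1.0087) = 56.4638 u; Δm = 0.5289 u; E_B = 492.67 MeV; E_B/A = 8.798 MeV
Th-232: Σm = 90(1.0078) + 142(1.0087) = 233.9374 u; Δm = 1.899344 u; E_B = 1769.2 MeV; E_B/A = 7.626 MeV
Fe-56 has the higher binding energy per nucleon, so it is the more tightly bound nucleus.

Fe-56; 8.80 MeV/nucleon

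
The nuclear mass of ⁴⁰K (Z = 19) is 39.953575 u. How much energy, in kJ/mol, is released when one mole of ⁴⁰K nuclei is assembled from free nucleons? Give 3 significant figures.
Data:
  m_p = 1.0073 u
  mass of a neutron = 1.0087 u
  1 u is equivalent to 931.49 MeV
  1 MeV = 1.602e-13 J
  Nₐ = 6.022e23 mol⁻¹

3.31e+10 kJ/mol

The nucleus contains 19 protons and 40 − 19 = 21 neutrons.
Mass of separated nucleons = 19(1.0073) + 21(1.0087) = 19.1387 + 21.1827 = 40.3214 u
Δm = 40.3214 − 39.953575 = 0.367825 u
Converting to energy: 0.367825 u × 931.49 MeV/u = 342.625 MeV
Per nucleus in joules: 342.625 MeV × 1.602e-13 J/MeV = 5.4889e-11 J
Per mole: 5.4889e-11 J × 6.022e23 mol⁻¹ = 3.3054e+13 J/mol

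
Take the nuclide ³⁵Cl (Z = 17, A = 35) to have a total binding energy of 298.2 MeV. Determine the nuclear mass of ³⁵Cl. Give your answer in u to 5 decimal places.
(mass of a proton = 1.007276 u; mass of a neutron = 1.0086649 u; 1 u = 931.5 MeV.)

34.95953 u

Mass defect = 298.2 MeV / (931.5 MeV/u) = 0.3201288 u
Constituent mass = 17(1.007276) + 18(1.0086649) = 35.2796602 u
Nuclear mass = 35.2796602 − 0.3201288 = 34.9595314 u ≈ 34.95953 u (to 5 decimal places)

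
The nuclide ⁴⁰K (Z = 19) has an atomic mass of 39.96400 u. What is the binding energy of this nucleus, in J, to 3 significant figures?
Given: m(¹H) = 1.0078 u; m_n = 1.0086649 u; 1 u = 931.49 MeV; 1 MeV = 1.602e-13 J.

Total constituent mass: 19 × 1.0078 + 21 × 1.0086649 = 40.3301629 u
Mass defect Δm = 40.3301629 − 39.96400 = 0.3661629 u
Binding energy = Δm·c² = 0.3661629 × 931.49 MeV/u = 341.077 MeV
In joules: 341.077 MeV × 1.602e-13 J/MeV = 5.4641e-11 J

5.46e-11 J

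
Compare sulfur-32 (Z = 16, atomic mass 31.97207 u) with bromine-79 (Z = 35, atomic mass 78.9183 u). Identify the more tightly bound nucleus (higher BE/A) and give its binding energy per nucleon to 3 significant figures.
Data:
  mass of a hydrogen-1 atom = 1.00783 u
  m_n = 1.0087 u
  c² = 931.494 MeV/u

bromine-79; 8.71 MeV/nucleon

sulfur-32: Σm = 16(1.00783) + 16(1.0087) = 32.26448 u; Δm = 0.29241 u; E_B = 272.38 MeV; E_B/A = 8.512 MeV
bromine-79: Σm = 35(1.00783) + 44(1.0087) = 79.65685 u; Δm = 0.73855 u; E_B = 687.95 MeV; E_B/A = 8.708 MeV
bromine-79 has the higher binding energy per nucleon, so it is the more tightly bound nucleus.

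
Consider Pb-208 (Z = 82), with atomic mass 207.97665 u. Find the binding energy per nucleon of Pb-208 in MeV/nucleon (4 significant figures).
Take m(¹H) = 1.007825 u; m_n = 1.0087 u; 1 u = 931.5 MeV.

7.887 MeV/nucleon

Σm = 82·m(¹H) + 126·m_n = 82.641650 + 127.0962 = 209.737850 u
The mass defect is 209.737850 − 207.97665 = 1.761200 u.
E_B = 1.761200 × 931.5 = 1640.56 MeV
Dividing by A = 208 gives 7.887 MeV per nucleon.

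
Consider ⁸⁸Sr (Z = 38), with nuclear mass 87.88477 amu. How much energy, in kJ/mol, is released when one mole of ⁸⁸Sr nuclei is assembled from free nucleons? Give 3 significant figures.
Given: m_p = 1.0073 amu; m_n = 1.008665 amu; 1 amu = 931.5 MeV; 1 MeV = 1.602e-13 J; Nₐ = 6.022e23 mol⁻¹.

7.42e+10 kJ/mol

Σm = 38·m_p + 50·m_n = 38.2774 + 50.433250 = 88.710650 amu
Mass defect Δm = 88.710650 − 87.88477 = 0.825880 amu
Converting to energy: 0.825880 amu × 931.5 MeV/amu = 769.307 MeV
Per nucleus in joules: 769.307 MeV × 1.602e-13 J/MeV = 1.2324e-10 J
Per mole: 1.2324e-10 J × 6.022e23 mol⁻¹ = 7.4215e+13 J/mol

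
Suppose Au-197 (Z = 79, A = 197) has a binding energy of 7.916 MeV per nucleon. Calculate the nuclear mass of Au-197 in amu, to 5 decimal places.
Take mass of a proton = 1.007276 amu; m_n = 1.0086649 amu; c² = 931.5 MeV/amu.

Total binding energy = 197 × 7.916 = 1559.452 MeV
Mass defect = 1559.452 MeV / (931.5 MeV/amu) = 1.6741299 amu
Constituent mass = 79(1.007276) + 118(1.0086649) = 198.5972622 amu
Nuclear mass = 198.5972622 − 1.6741299 = 196.9231323 amu ≈ 196.92313 amu (to 5 decimal places)

196.92313 amu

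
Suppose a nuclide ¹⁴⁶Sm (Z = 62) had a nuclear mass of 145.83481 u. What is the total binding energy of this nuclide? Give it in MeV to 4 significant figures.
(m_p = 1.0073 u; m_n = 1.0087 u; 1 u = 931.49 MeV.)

1256 MeV

Σm = 62·m_p + 84·m_n = 62.4526 + 84.7308 = 147.1834 u
Mass defect Δm = 147.1834 − 145.83481 = 1.34859 u
Converting to energy: 1.34859 u × 931.49 MeV/u = 1256.20 MeV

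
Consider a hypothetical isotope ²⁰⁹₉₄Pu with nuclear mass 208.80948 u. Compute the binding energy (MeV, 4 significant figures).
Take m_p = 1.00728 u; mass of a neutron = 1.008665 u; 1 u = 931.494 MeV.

1743 MeV

Mass of separated nucleons = 94(1.00728) + 115(1.008665) = 94.68432 + 115.996475 = 210.680795 u
Mass defect Δm = 210.680795 − 208.80948 = 1.871315 u
Converting to energy: 1.871315 u × 931.494 MeV/u = 1743.12 MeV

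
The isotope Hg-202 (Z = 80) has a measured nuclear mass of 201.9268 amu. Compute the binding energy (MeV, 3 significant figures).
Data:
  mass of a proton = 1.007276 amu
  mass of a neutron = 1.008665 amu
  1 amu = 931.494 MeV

1600 MeV

With 80 protons and 122 neutrons (A = 202):
Σm = 80·m_p + 122·m_n = 80.582080 + 123.057130 = 203.639210 amu
The mass defect is 203.639210 − 201.9268 = 1.712410 amu.
Converting to energy: 1.712410 amu × 931.494 MeV/amu = 1595.10 MeV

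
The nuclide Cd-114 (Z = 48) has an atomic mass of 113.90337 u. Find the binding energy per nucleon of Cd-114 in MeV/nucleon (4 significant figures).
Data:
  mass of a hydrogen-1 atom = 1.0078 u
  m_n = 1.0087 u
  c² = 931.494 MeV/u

8.541 MeV/nucleon

With 48 protons and 66 neutrons (A = 114):
Σm = 48·m(¹H) + 66·m_n = 48.3744 + 66.5742 = 114.9486 u
The mass defect is 114.9486 − 113.90337 = 1.04523 u.
Converting to energy: 1.04523 u × 931.494 MeV/u = 973.625 MeV
Per nucleon: 973.625 / 114 = 8.541 MeV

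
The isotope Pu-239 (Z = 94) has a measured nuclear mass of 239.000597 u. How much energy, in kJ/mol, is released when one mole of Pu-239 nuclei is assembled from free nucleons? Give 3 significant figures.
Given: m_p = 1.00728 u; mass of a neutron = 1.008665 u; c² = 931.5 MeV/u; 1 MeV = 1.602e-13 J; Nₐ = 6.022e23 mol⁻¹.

Mass of separated nucleons = 94(1.00728) + 145(1.008665) = 94.68432 + 146.256425 = 240.940745 u
The mass defect is 240.940745 − 239.000597 = 1.940148 u.
Binding energy = Δm·c² = 1.940148 × 931.5 MeV/u = 1807.25 MeV
Per nucleus in joules: 1807.25 MeV × 1.602e-13 J/MeV = 2.8952e-10 J
Per mole: 2.8952e-10 J × 6.022e23 mol⁻¹ = 1.7435e+14 J/mol

1.74e+11 kJ/mol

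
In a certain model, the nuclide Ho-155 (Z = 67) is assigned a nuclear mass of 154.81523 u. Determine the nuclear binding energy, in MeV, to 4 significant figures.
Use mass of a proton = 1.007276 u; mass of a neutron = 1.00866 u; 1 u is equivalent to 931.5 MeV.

1336 MeV

With 67 protons and 88 neutrons (A = 155):
Total constituent mass: 67 × 1.007276 + 88 × 1.00866 = 156.249572 u
The mass defect is 156.249572 − 154.81523 = 1.434342 u.
E_B = 1.434342 × 931.5 = 1336.09 MeV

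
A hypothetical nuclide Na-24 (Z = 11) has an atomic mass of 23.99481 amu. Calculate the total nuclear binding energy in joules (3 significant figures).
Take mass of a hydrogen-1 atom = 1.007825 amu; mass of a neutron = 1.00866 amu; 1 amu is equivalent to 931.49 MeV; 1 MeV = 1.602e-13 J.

3.04e-11 J

Σm = 11·m(¹H) + 13·m_n = 11.086075 + 13.11258 = 24.198655 amu
Δm = 24.198655 − 23.99481 = 0.203845 amu
Binding energy = Δm·c² = 0.203845 × 931.49 MeV/amu = 189.880 MeV
In joules: 189.880 MeV × 1.602e-13 J/MeV = 3.0419e-11 J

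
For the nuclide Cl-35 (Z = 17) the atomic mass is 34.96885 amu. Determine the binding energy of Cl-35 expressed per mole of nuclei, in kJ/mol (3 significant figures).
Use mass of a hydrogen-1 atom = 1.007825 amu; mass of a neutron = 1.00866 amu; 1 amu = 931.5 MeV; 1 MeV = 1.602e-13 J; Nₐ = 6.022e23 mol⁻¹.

2.88e+10 kJ/mol

The nucleus contains 17 protons and 35 − 17 = 18 neutrons.
Mass of separated nucleons = 17(1.007825) + 18(1.00866) = 17.133025 + 18.15588 = 35.288905 amu
Δm = 35.288905 − 34.96885 = 0.320055 amu
Converting to energy: 0.320055 amu × 931.5 MeV/amu = 298.131 MeV
Per nucleus in joules: 298.131 MeV × 1.602e-13 J/MeV = 4.7761e-11 J
Per mole: 4.7761e-11 J × 6.022e23 mol⁻¹ = 2.8762e+13 J/mol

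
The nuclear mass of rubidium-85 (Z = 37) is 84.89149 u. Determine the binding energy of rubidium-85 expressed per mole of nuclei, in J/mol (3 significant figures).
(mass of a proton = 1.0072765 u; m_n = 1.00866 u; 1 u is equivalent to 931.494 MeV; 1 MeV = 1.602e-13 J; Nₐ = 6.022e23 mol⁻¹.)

7.13e+13 J/mol

Total constituent mass: 37 × 1.0072765 + 48 × 1.00866 = 85.6849105 u
The mass defect is 85.6849105 − 84.89149 = 0.7934205 u.
E_B = 0.7934205 × 931.494 = 739.066 MeV
Per nucleus in joules: 739.066 MeV × 1.602e-13 J/MeV = 1.1840e-10 J
Per mole: 1.1840e-10 J × 6.022e23 mol⁻¹ = 7.1300e+13 J/mol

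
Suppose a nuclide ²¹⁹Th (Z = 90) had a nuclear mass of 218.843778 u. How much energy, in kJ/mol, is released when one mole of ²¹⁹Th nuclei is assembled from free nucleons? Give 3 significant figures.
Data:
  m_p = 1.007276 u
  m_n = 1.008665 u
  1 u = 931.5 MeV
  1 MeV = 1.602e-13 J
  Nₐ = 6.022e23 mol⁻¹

Mass of separated nucleons = 90(1.007276) + 129(1.008665) = 90.654840 + 130.117785 = 220.772625 u
The mass defect is 220.772625 − 218.843778 = 1.928847 u.
E_B = 1.928847 × 931.5 = 1796.72 MeV
Per nucleus in joules: 1796.72 MeV × 1.602e-13 J/MeV = 2.8783e-10 J
Per mole: 2.8783e-10 J × 6.022e23 mol⁻¹ = 1.7333e+14 J/mol

1.73e+11 kJ/mol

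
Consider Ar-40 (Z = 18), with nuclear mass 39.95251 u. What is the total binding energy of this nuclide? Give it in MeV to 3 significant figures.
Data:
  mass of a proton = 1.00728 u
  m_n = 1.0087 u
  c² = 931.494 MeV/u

The nucleus contains 18 protons and 40 − 18 = 22 neutrons.
Total constituent mass: 18 × 1.00728 + 22 × 1.0087 = 40.32244 u
The mass defect is 40.32244 − 39.95251 = 0.36993 u.
E_B = 0.36993 × 931.494 = 344.588 MeV

345 MeV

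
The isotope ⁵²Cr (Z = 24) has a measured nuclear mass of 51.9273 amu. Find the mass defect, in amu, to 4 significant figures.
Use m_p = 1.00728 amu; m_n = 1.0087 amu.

Z = 24, so N = A − Z = 52 − 24 = 28.
Mass of separated nucleons = 24(1.00728) + 28(1.0087) = 24.17472 + 28.2436 = 52.41832 amu
The mass defect is 52.41832 − 51.9273 = 0.49102 amu.

0.4910 amu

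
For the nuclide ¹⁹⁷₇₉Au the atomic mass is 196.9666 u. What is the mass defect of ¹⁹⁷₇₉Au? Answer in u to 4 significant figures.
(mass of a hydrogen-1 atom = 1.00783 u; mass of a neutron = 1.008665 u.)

With 79 protons and 118 neutrons (A = 197):
Σm = 79·m(¹H) + 118·m_n = 79.61857 + 119.022470 = 198.641040 u
Δm = 198.641040 − 196.9666 = 1.674440 u

1.674 u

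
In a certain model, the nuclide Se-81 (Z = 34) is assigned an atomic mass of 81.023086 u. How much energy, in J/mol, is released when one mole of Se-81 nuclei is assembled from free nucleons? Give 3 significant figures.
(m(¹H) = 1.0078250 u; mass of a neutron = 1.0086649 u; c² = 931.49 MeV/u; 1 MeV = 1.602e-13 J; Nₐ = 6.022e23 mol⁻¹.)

The nucleus contains 34 protons and 81 − 34 = 47 neutrons.
Mass of separated nucleons = 34(1.0078250) + 47(1.0086649) = 34.2660500 + 47.4072503 = 81.6733003 u
The mass defect is 81.6733003 − 81.023086 = 0.6502143 u.
E_B = 0.6502143 × 931.49 = 605.668 MeV
Per nucleus in joules: 605.668 MeV × 1.602e-13 J/MeV = 9.7028e-11 J
Per mole: 9.7028e-11 J × 6.022e23 mol⁻¹ = 5.8430e+13 J/mol

5.84e+13 J/mol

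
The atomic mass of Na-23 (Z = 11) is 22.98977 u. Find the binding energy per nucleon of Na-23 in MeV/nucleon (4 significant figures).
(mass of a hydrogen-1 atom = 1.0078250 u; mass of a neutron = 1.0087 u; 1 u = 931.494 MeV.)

8.129 MeV/nucleon

Total constituent mass: 11 × 1.0078250 + 12 × 1.0087 = 23.1904750 u
The mass defect is 23.1904750 − 22.98977 = 0.2007050 u.
Converting to energy: 0.2007050 u × 931.494 MeV/u = 186.956 MeV
Per nucleon: 186.956 / 23 = 8.129 MeV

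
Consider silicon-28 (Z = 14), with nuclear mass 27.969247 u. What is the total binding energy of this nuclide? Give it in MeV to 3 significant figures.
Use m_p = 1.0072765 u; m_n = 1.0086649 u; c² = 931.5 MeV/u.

237 MeV

Σm = 14·m_p + 14·m_n = 14.1018710 + 14.1213086 = 28.2231796 u
Δm = 28.2231796 − 27.969247 = 0.2539326 u
Binding energy = Δm·c² = 0.2539326 × 931.5 MeV/u = 236.538 MeV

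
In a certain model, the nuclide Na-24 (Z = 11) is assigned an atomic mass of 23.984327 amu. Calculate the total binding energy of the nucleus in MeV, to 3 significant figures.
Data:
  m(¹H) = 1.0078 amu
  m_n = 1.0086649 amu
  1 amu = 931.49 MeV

199 MeV

Σm = 11·m(¹H) + 13·m_n = 11.0858 + 13.1126437 = 24.1984437 amu
Mass defect Δm = 24.1984437 − 23.984327 = 0.2141167 amu
E_B = 0.2141167 × 931.49 = 199.448 MeV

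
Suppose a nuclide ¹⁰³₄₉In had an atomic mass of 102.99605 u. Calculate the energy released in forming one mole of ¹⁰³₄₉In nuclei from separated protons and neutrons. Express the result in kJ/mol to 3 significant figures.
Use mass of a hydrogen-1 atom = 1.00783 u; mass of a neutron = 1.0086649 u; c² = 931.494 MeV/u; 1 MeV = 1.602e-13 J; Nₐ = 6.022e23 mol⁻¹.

7.69e+10 kJ/mol

With 49 protons and 54 neutrons (A = 103):
Σm = 49·m(¹H) + 54·m_n = 49.38367 + 54.4679046 = 103.8515746 u
The mass defect is 103.8515746 − 102.99605 = 0.8555246 u.
Converting to energy: 0.8555246 u × 931.494 MeV/u = 796.916 MeV
Per nucleus in joules: 796.916 MeV × 1.602e-13 J/MeV = 1.2767e-10 J
Per mole: 1.2767e-10 J × 6.022e23 mol⁻¹ = 7.6883e+13 J/mol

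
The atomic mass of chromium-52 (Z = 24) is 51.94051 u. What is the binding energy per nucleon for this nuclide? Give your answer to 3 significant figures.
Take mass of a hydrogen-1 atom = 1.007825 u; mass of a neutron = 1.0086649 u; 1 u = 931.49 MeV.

8.78 MeV/nucleon

The nucleus contains 24 protons and 52 − 24 = 28 neutrons.
Σm = 24·m(¹H) + 28·m_n = 24.187800 + 28.2426172 = 52.4304172 u
Δm = 52.4304172 − 51.94051 = 0.4899072 u
Binding energy = Δm·c² = 0.4899072 × 931.49 MeV/u = 456.344 MeV
Per nucleon: 456.344 / 52 = 8.776 MeV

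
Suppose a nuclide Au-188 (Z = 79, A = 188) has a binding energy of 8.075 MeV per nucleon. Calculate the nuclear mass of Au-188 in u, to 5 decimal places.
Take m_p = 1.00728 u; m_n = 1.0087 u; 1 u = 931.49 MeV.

187.89367 u

Total binding energy = 188 × 8.075 = 1518.100 MeV
Mass defect = 1518.100 MeV / (931.49 MeV/u) = 1.6297545 u
Constituent mass = 79(1.00728) + 109(1.0087) = 189.52342 u
Nuclear mass = 189.52342 − 1.6297545 = 187.8936655 u ≈ 187.89367 u (to 5 decimal places)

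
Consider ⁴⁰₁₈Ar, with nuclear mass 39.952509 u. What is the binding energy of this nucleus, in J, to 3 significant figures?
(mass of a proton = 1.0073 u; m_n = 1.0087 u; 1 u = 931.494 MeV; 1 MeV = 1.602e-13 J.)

Z = 18, so N = A − Z = 40 − 18 = 22.
Total constituent mass: 18 × 1.0073 + 22 × 1.0087 = 40.3228 u
The mass defect is 40.3228 − 39.952509 = 0.370291 u.
E_B = 0.370291 × 931.494 = 344.924 MeV
In joules: 344.924 MeV × 1.602e-13 J/MeV = 5.5257e-11 J

5.53e-11 J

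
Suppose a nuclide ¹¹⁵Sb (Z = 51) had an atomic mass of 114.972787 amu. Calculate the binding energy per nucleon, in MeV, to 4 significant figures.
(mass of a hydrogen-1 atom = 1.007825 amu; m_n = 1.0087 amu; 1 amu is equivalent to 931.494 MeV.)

7.963 MeV/nucleon

Σm = 51·m(¹H) + 64·m_n = 51.399075 + 64.5568 = 115.955875 amu
Δm = 115.955875 − 114.972787 = 0.983088 amu
Converting to energy: 0.983088 amu × 931.494 MeV/amu = 915.741 MeV
BE/A = 915.741 MeV / 115 = 7.963 MeV/nucleon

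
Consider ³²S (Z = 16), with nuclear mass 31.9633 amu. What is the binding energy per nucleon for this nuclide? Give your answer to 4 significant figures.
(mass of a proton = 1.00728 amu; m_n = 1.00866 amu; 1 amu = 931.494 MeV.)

With 16 protons and 16 neutrons (A = 32):
Total constituent mass: 16 × 1.00728 + 16 × 1.00866 = 32.25504 amu
Mass defect Δm = 32.25504 − 31.9633 = 0.29174 amu
E_B = 0.29174 × 931.494 = 271.754 MeV
BE/A = 271.754 MeV / 32 = 8.492 MeV/nucleon

8.492 MeV/nucleon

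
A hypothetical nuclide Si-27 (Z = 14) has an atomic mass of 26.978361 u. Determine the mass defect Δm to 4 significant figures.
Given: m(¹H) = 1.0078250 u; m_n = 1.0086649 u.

Z = 14, so N = A − Z = 27 − 14 = 13.
Total constituent mass: 14 × 1.0078250 + 13 × 1.0086649 = 27.2221937 u
Mass defect Δm = 27.2221937 − 26.978361 = 0.2438327 u

0.2438 u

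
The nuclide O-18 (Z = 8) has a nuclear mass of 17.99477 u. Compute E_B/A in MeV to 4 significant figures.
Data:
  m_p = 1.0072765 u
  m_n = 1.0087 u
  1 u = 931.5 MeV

7.785 MeV/nucleon

The nucleus contains 8 protons and 18 − 8 = 10 neutrons.
Σm = 8·m_p + 10·m_n = 8.0582120 + 10.0870 = 18.1452120 u
Mass defect Δm = 18.1452120 − 17.99477 = 0.1504420 u
Binding energy = Δm·c² = 0.1504420 × 931.5 MeV/u = 140.137 MeV
Dividing by A = 18 gives 7.785 MeV per nucleon.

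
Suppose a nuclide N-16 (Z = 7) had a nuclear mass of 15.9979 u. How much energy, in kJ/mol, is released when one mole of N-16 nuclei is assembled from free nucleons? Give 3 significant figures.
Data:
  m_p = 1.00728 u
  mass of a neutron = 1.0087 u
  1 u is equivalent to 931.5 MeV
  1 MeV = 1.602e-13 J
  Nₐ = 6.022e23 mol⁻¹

The nucleus contains 7 protons and 16 − 7 = 9 neutrons.
Total constituent mass: 7 × 1.00728 + 9 × 1.0087 = 16.12926 u
The mass defect is 16.12926 − 15.9979 = 0.13136 u.
Converting to energy: 0.13136 u × 931.5 MeV/u = 122.362 MeV
Per nucleus in joules: 122.362 MeV × 1.602e-13 J/MeV = 1.9602e-11 J
Per mole: 1.9602e-11 J × 6.022e23 mol⁻¹ = 1.1804e+13 J/mol

1.18e+10 kJ/mol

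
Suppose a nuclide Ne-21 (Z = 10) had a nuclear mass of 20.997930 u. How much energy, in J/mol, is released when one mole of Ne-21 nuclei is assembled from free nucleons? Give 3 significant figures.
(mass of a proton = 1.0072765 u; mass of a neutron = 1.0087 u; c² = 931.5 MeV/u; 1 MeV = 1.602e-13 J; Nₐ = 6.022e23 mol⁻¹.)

The nucleus contains 10 protons and 21 − 10 = 11 neutrons.
Σm = 10·m_p + 11·m_n = 10.0727650 + 11.0957 = 21.1684650 u
Mass defect Δm = 21.1684650 − 20.997930 = 0.1705350 u
E_B = 0.1705350 × 931.5 = 158.853 MeV
Per nucleus in joules: 158.853 MeV × 1.602e-13 J/MeV = 2.5448e-11 J
Per mole: 2.5448e-11 J × 6.022e23 mol⁻¹ = 1.5325e+13 J/mol

1.53e+13 J/mol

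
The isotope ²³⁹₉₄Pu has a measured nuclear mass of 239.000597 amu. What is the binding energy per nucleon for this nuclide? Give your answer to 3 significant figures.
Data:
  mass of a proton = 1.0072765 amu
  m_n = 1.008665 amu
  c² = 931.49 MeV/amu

7.56 MeV/nucleon

With 94 protons and 145 neutrons (A = 239):
Total constituent mass: 94 × 1.0072765 + 145 × 1.008665 = 240.9404160 amu
The mass defect is 240.9404160 − 239.000597 = 1.9398190 amu.
E_B = 1.9398190 × 931.49 = 1806.92 MeV
Dividing by A = 239 gives 7.560 MeV per nucleon.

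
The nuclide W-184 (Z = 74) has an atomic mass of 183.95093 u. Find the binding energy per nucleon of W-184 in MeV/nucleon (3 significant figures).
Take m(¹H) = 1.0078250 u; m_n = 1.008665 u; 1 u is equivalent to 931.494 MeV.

With 74 protons and 110 neutrons (A = 184):
Total constituent mass: 74 × 1.0078250 + 110 × 1.008665 = 185.5322000 u
Δm = 185.5322000 − 183.95093 = 1.5812700 u
E_B = 1.5812700 × 931.494 = 1472.94 MeV
BE/A = 1472.94 MeV / 184 = 8.005 MeV/nucleon

8.01 MeV/nucleon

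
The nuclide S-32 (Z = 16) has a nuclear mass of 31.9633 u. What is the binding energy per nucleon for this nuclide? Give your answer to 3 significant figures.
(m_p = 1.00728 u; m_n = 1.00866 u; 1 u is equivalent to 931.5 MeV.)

8.49 MeV/nucleon

Total constituent mass: 16 × 1.00728 + 16 × 1.00866 = 32.25504 u
Δm = 32.25504 − 31.9633 = 0.29174 u
Binding energy = Δm·c² = 0.29174 × 931.5 MeV/u = 271.756 MeV
Per nucleon: 271.756 / 32 = 8.492 MeV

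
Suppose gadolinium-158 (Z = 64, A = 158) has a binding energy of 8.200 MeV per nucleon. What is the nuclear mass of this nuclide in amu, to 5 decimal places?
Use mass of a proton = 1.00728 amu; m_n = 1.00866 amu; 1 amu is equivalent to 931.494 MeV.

157.88908 amu

Total binding energy = 158 × 8.200 = 1295.600 MeV
Mass defect = 1295.600 MeV / (931.494 MeV/amu) = 1.3908839 amu
Constituent mass = 64(1.00728) + 94(1.00866) = 159.27996 amu
Nuclear mass = 159.27996 − 1.3908839 = 157.8890761 amu ≈ 157.88908 amu (to 5 decimal places)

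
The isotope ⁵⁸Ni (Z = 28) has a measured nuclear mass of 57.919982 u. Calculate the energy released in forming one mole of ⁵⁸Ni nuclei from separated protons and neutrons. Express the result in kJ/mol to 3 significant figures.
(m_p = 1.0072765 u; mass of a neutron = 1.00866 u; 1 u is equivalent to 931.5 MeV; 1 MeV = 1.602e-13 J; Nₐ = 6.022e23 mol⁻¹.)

The nucleus contains 28 protons and 58 − 28 = 30 neutrons.
Total constituent mass: 28 × 1.0072765 + 30 × 1.00866 = 58.4635420 u
Δm = 58.4635420 − 57.919982 = 0.5435600 u
Binding energy = Δm·c² = 0.5435600 × 931.5 MeV/u = 506.326 MeV
Per nucleus in joules: 506.326 MeV × 1.602e-13 J/MeV = 8.1113e-11 J
Per mole: 8.1113e-11 J × 6.022e23 mol⁻¹ = 4.8846e+13 J/mol

4.88e+10 kJ/mol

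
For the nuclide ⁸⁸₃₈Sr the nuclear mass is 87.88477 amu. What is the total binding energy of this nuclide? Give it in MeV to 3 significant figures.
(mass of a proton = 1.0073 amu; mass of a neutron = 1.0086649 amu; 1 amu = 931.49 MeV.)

769 MeV

Mass of separated nucleons = 38(1.0073) + 50(1.0086649) = 38.2774 + 50.4332450 = 88.7106450 amu
Mass defect Δm = 88.7106450 − 87.88477 = 0.8258750 amu
E_B = 0.8258750 × 931.49 = 769.294 MeV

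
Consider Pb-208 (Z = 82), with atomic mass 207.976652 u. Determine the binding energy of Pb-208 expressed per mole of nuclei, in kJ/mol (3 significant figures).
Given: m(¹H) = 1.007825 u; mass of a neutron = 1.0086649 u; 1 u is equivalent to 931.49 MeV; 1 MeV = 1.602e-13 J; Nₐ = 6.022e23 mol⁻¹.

1.58e+11 kJ/mol

Total constituent mass: 82 × 1.007825 + 126 × 1.0086649 = 209.7334274 u
Mass defect Δm = 209.7334274 − 207.976652 = 1.7567754 u
E_B = 1.7567754 × 931.49 = 1636.42 MeV
Per nucleus in joules: 1636.42 MeV × 1.602e-13 J/MeV = 2.6215e-10 J
Per mole: 2.6215e-10 J × 6.022e23 mol⁻¹ = 1.5787e+14 J/mol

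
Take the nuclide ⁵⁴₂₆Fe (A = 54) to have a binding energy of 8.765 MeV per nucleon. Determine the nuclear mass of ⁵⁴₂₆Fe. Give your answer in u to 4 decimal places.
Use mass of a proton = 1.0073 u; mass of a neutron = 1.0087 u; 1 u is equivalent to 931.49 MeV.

53.9253 u

Total binding energy = 54 × 8.765 = 473.310 MeV
Mass defect = 473.310 MeV / (931.49 MeV/u) = 0.508121 u
Constituent mass = 26(1.0073) + 28(1.0087) = 54.4334 u
Nuclear mass = 54.4334 − 0.508121 = 53.925279 u ≈ 53.9253 u (to 4 decimal places)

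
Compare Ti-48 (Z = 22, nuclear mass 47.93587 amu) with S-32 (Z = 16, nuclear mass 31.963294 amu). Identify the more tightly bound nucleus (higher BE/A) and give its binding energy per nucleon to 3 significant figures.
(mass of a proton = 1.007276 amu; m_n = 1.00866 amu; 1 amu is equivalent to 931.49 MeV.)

Ti-48: Σm = 22(1.007276) + 26(1.00866) = 48.385232 amu; Δm = 0.449362 amu; E_B = 418.58 MeV; E_B/A = 8.720 MeV
S-32: Σm = 16(1.007276) + 16(1.00866) = 32.254976 amu; Δm = 0.291682 amu; E_B = 271.70 MeV; E_B/A = 8.491 MeV
Ti-48 has the higher binding energy per nucleon, so it is the more tightly bound nucleus.

Ti-48; 8.72 MeV/nucleon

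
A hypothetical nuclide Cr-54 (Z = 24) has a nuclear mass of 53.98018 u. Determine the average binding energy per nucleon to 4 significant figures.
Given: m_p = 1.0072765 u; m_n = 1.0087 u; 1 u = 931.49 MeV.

Z = 24, so N = A − Z = 54 − 24 = 30.
Mass of separated nucleons = 24(1.0072765) + 30(1.0087) = 24.1746360 + 30.2610 = 54.4356360 u
Mass defect Δm = 54.4356360 − 53.98018 = 0.4554560 u
E_B = 0.4554560 × 931.49 = 424.253 MeV
Dividing by A = 54 gives 7.857 MeV per nucleon.

7.857 MeV/nucleon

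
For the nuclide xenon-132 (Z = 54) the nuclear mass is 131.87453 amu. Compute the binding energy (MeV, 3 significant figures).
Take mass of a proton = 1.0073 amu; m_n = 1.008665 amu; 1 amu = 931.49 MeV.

1110 MeV

With 54 protons and 78 neutrons (A = 132):
Mass of separated nucleons = 54(1.0073) + 78(1.008665) = 54.3942 + 78.675870 = 133.070070 amu
Mass defect Δm = 133.070070 − 131.87453 = 1.195540 amu
Binding energy = Δm·c² = 1.195540 × 931.49 MeV/amu = 1113.63 MeV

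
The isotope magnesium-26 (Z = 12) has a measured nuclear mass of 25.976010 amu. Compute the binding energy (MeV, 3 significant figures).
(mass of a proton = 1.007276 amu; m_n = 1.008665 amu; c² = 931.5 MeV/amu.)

Total constituent mass: 12 × 1.007276 + 14 × 1.008665 = 26.208622 amu
Δm = 26.208622 − 25.976010 = 0.232612 amu
E_B = 0.232612 × 931.5 = 216.678 MeV

217 MeV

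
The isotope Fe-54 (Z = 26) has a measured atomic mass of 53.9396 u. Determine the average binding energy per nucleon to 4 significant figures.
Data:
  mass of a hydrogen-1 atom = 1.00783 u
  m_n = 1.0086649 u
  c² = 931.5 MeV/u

Mass of separated nucleons = 26(1.00783) + 28(1.0086649) = 26.20358 + 28.2426172 = 54.4461972 u
Mass defect Δm = 54.4461972 − 53.9396 = 0.5065972 u
Binding energy = Δm·c² = 0.5065972 × 931.5 MeV/u = 471.895 MeV
BE/A = 471.895 MeV / 54 = 8.739 MeV/nucleon

8.739 MeV/nucleon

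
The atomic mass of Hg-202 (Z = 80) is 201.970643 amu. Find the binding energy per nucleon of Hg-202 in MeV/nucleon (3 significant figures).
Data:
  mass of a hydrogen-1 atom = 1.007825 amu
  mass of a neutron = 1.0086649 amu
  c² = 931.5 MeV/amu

7.90 MeV/nucleon

With 80 protons and 122 neutrons (A = 202):
Total constituent mass: 80 × 1.007825 + 122 × 1.0086649 = 203.6831178 amu
Δm = 203.6831178 − 201.970643 = 1.7124748 amu
Converting to energy: 1.7124748 amu × 931.5 MeV/amu = 1595.17 MeV
BE/A = 1595.17 MeV / 202 = 7.897 MeV/nucleon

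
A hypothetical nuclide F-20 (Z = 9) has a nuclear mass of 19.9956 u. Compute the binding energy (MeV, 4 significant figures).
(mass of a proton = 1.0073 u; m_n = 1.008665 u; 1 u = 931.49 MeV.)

Mass of separated nucleons = 9(1.0073) + 11(1.008665) = 9.0657 + 11.095315 = 20.161015 u
Δm = 20.161015 − 19.9956 = 0.165415 u
Binding energy = Δm·c² = 0.165415 × 931.49 MeV/u = 154.082 MeV

154.1 MeV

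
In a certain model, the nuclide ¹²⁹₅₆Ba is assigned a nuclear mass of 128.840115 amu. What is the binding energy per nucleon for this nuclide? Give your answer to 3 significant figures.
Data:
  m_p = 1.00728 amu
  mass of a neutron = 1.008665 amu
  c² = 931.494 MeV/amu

8.67 MeV/nucleon

Total constituent mass: 56 × 1.00728 + 73 × 1.008665 = 130.040225 amu
Mass defect Δm = 130.040225 − 128.840115 = 1.200110 amu
E_B = 1.200110 × 931.494 = 1117.90 MeV
BE/A = 1117.90 MeV / 129 = 8.666 MeV/nucleon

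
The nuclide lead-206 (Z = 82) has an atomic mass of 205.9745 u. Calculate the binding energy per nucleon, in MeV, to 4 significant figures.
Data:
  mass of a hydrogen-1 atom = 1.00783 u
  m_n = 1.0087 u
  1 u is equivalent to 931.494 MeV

7.897 MeV/nucleon

Total constituent mass: 82 × 1.00783 + 124 × 1.0087 = 207.72086 u
Mass defect Δm = 207.72086 − 205.9745 = 1.74636 u
E_B = 1.74636 × 931.494 = 1626.72 MeV
BE/A = 1626.72 MeV / 206 = 7.897 MeV/nucleon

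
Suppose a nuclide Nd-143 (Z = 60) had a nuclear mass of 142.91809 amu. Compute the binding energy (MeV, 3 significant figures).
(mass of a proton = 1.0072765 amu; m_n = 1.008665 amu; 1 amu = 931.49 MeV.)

1150 MeV

With 60 protons and 83 neutrons (A = 143):
Σm = 60·m_p + 83·m_n = 60.4365900 + 83.719195 = 144.1557850 amu
Δm = 144.1557850 − 142.91809 = 1.2376950 amu
Converting to energy: 1.2376950 amu × 931.49 MeV/amu = 1152.90 MeV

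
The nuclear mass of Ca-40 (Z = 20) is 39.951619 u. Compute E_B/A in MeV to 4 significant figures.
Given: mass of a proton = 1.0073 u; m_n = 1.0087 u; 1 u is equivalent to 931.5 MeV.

8.579 MeV/nucleon

With 20 protons and 20 neutrons (A = 40):
Total constituent mass: 20 × 1.0073 + 20 × 1.0087 = 40.3200 u
Mass defect Δm = 40.3200 − 39.951619 = 0.368381 u
E_B = 0.368381 × 931.5 = 343.147 MeV
Dividing by A = 40 gives 8.579 MeV per nucleon.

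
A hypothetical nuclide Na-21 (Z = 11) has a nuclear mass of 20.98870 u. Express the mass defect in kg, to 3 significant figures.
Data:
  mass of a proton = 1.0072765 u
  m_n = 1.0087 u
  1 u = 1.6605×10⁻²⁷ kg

2.96e-28 kg

Mass of separated nucleons = 11(1.0072765) + 10(1.0087) = 11.0800415 + 10.0870 = 21.1670415 u
Δm = 21.1670415 − 20.98870 = 0.1783415 u
In SI units: 0.1783415 u × 1.6605×10⁻²⁷ kg/u = 2.9614e-28 kg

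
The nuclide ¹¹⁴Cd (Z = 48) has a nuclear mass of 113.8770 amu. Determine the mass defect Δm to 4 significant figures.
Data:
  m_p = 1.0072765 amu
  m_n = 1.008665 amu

Total constituent mass: 48 × 1.0072765 + 66 × 1.008665 = 114.9211620 amu
Mass defect Δm = 114.9211620 − 113.8770 = 1.0441620 amu

1.044 amu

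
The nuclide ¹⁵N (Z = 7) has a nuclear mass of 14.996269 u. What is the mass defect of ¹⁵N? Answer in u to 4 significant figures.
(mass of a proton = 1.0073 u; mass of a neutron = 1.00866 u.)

Total constituent mass: 7 × 1.0073 + 8 × 1.00866 = 15.12038 u
Mass defect Δm = 15.12038 − 14.996269 = 0.124111 u

0.1241 u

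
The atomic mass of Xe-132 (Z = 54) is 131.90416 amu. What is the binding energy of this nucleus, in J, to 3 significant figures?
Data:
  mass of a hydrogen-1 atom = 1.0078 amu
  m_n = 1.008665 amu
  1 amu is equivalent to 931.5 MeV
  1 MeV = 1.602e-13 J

1.78e-10 J

Σm = 54·m(¹H) + 78·m_n = 54.4212 + 78.675870 = 133.097070 amu
Δm = 133.097070 − 131.90416 = 1.192910 amu
E_B = 1.192910 × 931.5 = 1111.20 MeV
In joules: 1111.20 MeV × 1.602e-13 J/MeV = 1.7801e-10 J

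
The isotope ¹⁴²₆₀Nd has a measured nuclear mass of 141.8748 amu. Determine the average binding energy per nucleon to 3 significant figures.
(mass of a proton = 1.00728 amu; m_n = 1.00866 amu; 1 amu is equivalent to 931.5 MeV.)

With 60 protons and 82 neutrons (A = 142):
Σm = 60·m_p + 82·m_n = 60.43680 + 82.71012 = 143.14692 amu
Δm = 143.14692 − 141.8748 = 1.27212 amu
Binding energy = Δm·c² = 1.27212 × 931.5 MeV/amu = 1184.98 MeV
Dividing by A = 142 gives 8.3449 MeV per nucleon.

8.34 MeV/nucleon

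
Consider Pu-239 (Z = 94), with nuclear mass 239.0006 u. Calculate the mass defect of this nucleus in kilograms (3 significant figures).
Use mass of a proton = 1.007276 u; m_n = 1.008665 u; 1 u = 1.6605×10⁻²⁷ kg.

Σm = 94·m_p + 145·m_n = 94.683944 + 146.256425 = 240.940369 u
Mass defect Δm = 240.940369 − 239.0006 = 1.939769 u
In SI units: 1.939769 u × 1.6605×10⁻²⁷ kg/u = 3.2210e-27 kg

3.22e-27 kg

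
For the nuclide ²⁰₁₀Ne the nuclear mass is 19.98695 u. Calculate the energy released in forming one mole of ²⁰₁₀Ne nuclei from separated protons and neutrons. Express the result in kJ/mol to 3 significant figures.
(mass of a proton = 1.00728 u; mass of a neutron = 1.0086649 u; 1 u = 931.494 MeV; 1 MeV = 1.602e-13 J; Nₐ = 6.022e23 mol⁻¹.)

With 10 protons and 10 neutrons (A = 20):
Σm = 10·m_p + 10·m_n = 10.07280 + 10.0866490 = 20.1594490 u
Mass defect Δm = 20.1594490 − 19.98695 = 0.1724990 u
Binding energy = Δm·c² = 0.1724990 × 931.494 MeV/u = 160.682 MeV
Per nucleus in joules: 160.682 MeV × 1.602e-13 J/MeV = 2.5741e-11 J
Per mole: 2.5741e-11 J × 6.022e23 mol⁻¹ = 1.5501e+13 J/mol

1.55e+10 kJ/mol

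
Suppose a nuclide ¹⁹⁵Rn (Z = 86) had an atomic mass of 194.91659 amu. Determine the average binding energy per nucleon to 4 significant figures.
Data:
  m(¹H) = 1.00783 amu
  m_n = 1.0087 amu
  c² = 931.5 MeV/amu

The nucleus contains 86 protons and 195 − 86 = 109 neutrons.
Σm = 86·m(¹H) + 109·m_n = 86.67338 + 109.9483 = 196.62168 amu
The mass defect is 196.62168 − 194.91659 = 1.70509 amu.
Binding energy = Δm·c² = 1.70509 × 931.5 MeV/amu = 1588.29 MeV
Dividing by A = 195 gives 8.145 MeV per nucleon.

8.145 MeV/nucleon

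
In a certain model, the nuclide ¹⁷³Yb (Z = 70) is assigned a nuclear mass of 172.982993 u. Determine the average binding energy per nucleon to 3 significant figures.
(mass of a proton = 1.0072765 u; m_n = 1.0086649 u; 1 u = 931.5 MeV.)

Σm = 70·m_p + 103·m_n = 70.5093550 + 103.8924847 = 174.4018397 u
Mass defect Δm = 174.4018397 − 172.982993 = 1.4188467 u
Converting to energy: 1.4188467 u × 931.5 MeV/u = 1321.66 MeV
BE/A = 1321.66 MeV / 173 = 7.640 MeV/nucleon

7.64 MeV/nucleon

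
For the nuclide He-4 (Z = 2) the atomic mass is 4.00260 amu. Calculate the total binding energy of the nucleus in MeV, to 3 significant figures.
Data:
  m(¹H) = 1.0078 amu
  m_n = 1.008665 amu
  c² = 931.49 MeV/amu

With 2 protons and 2 neutrons (A = 4):
Total constituent mass: 2 × 1.0078 + 2 × 1.008665 = 4.032930 amu
Δm = 4.032930 − 4.00260 = 0.030330 amu
Binding energy = Δm·c² = 0.030330 × 931.49 MeV/amu = 28.2521 MeV

28.3 MeV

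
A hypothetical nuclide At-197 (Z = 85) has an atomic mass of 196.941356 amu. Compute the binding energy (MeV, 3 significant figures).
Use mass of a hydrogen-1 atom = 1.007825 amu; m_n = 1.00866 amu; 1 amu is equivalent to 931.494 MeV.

1580 MeV

With 85 protons and 112 neutrons (A = 197):
Mass of separated nucleons = 85(1.007825) + 112(1.00866) = 85.665125 + 112.96992 = 198.635045 amu
Mass defect Δm = 198.635045 − 196.941356 = 1.693689 amu
E_B = 1.693689 × 931.494 = 1577.66 MeV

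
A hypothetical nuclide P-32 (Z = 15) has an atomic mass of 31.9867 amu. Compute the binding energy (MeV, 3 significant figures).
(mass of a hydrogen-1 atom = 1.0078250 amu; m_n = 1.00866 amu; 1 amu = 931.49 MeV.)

Z = 15, so N = A − Z = 32 − 15 = 17.
Mass of separated nucleons = 15(1.0078250) + 17(1.00866) = 15.1173750 + 17.14722 = 32.2645950 amu
Mass defect Δm = 32.2645950 − 31.9867 = 0.2778950 amu
Converting to energy: 0.2778950 amu × 931.49 MeV/amu = 258.856 MeV

259 MeV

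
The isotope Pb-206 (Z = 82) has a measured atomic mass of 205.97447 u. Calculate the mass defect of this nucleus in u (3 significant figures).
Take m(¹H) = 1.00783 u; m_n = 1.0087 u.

Z = 82, so N = A − Z = 206 − 82 = 124.
Total constituent mass: 82 × 1.00783 + 124 × 1.0087 = 207.72086 u
The mass defect is 207.72086 − 205.97447 = 1.74639 u.

1.75 u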